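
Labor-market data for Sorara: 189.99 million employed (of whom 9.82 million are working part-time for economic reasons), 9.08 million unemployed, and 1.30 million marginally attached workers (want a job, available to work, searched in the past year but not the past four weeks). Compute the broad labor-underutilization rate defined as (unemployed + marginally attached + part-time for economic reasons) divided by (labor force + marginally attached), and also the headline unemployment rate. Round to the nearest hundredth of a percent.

Broad underutilization rate ≈ 10.08%; headline unemployment rate ≈ 4.56%.

Labor force = 189.99 + 9.08 = 199.07 million.
Numerator = 9.08 + 1.30 + 9.82 = 20.20 million.
Denominator = 199.07 + 1.30 = 200.37 million.
Broad rate = 20.20 / 200.37 = 10.08%.
Headline unemployment rate = 9.08 / 199.07 = 4.56%.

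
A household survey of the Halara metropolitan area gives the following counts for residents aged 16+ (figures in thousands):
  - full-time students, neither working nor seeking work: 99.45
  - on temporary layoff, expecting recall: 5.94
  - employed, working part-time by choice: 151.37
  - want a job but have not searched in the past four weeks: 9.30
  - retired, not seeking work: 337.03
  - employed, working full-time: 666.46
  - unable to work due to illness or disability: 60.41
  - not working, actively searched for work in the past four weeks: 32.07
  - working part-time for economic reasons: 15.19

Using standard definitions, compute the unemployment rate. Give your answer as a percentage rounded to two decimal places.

Employed = 151.37 + 666.46 + 15.19 = 833.02 thousand (anyone who worked, including part-time for economic reasons, counts as employed).
Unemployed = 5.94 + 32.07 = 38.01 thousand (jobless and actively searching, or on temporary layoff).
Labor force = 833.02 + 38.01 = 871.03 thousand.
Unemployment rate = 38.01 / 871.03 = 4.36%.

Unemployment rate ≈ 4.36%.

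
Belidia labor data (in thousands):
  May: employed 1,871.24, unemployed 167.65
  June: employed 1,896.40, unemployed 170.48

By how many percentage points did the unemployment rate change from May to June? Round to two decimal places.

May: labor force = 1,871.24 + 167.65 = 2,038.89; u = 167.65/2,038.89 = 8.22%.
June: labor force = 1,896.40 + 170.48 = 2,066.88; u = 170.48/2,066.88 = 8.25%.
Change = 8.25% − 8.22% = +0.03 pp.

The unemployment rate changed by +0.03 percentage points.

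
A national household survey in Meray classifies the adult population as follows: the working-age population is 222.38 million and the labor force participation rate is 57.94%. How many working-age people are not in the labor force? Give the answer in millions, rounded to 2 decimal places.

About 93.53 million are not in the labor force.

Share not in the labor force = 1 − 0.5794 = 0.4206.
Not in labor force = 0.4206 × 222.38 ≈ 93.53 million.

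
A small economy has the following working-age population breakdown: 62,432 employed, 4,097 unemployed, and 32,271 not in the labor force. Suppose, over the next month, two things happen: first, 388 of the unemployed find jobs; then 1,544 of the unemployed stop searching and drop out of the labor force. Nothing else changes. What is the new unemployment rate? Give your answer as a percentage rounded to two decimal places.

New unemployment rate ≈ 3.33%.

Initially, labor force = 62,432 + 4,097 = 66,529, so u = 4,097/66,529 = 6.16%.
After the first change, unemployed falls and employed rises by 388; labor force unchanged → E = 62,820, U = 3,709, labor force = 66,529.
After the second change, unemployed and labor force both fall by 1,544 → E = 62,820, U = 2,165, labor force = 64,985.
New unemployment rate = 2,165 / 64,985 = 3.33%.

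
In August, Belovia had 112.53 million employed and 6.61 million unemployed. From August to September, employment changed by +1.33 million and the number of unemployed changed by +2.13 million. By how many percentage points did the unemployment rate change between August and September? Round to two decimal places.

The unemployment rate changed by +1.58 percentage points.

August: labor force = 112.53 + 6.61 = 119.14; u = 6.61/119.14 = 5.55%.
September: labor force = 113.86 + 8.74 = 122.60; u = 8.74/122.60 = 7.13%.
Change = 7.13% − 5.55% = +1.58 pp.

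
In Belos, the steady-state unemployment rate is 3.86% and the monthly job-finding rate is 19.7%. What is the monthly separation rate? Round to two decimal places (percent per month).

Separation rate ≈ 0.79% per month.

From u* = s/(s+f): s = u·f/(1−u).
s = 0.0386 × 19.7 / (1 − 0.0386) = 0.7604 / 0.9614 ≈ 0.79% per month.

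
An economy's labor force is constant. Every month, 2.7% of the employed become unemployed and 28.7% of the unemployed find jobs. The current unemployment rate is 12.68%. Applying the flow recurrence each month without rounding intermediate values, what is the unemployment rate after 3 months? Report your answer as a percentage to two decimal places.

With a fixed labor force, u_{t+1} = u_t + s·(1−u_t) − f·u_t = u_t·(1−s−f) + s.
Here 1−s−f = 0.686 and s = 0.027.
u_1 = 0.126800 × 0.686 + 0.027 = 0.113985.
u_2 = 0.113985 × 0.686 + 0.027 = 0.105194.
u_3 = 0.105194 × 0.686 + 0.027 = 0.099163.

Unemployment rate after three months ≈ 9.92%.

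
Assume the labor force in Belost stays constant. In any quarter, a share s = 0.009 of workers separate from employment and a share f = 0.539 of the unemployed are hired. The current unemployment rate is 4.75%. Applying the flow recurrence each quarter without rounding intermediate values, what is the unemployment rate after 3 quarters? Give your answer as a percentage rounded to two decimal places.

Unemployment rate after three quarters ≈ 1.93%.

With a fixed labor force, u_{t+1} = u_t + s·(1−u_t) − f·u_t = u_t·(1−s−f) + s.
Here 1−s−f = 0.452 and s = 0.009.
u_1 = 0.047500 × 0.452 + 0.009 = 0.030470.
u_2 = 0.030470 × 0.452 + 0.009 = 0.022772.
u_3 = 0.022772 × 0.452 + 0.009 = 0.019293.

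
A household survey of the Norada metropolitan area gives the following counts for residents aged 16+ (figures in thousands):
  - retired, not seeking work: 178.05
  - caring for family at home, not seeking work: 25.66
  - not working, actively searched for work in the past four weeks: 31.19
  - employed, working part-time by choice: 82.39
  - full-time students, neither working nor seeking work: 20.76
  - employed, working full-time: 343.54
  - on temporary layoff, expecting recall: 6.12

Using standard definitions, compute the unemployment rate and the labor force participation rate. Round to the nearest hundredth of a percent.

Employed = 82.39 + 343.54 = 425.93 thousand.
Unemployed = 31.19 + 6.12 = 37.31 thousand (jobless and actively searching, or on temporary layoff).
Labor force = 425.93 + 37.31 = 463.24 thousand.
Not in labor force = 178.05 + 25.66 + 20.76 = 224.47 thousand (those not working and not actively searching are outside the labor force).
Civilian working-age population = 463.24 + 224.47 = 687.71 thousand.
Unemployment rate = 37.31 / 463.24 = 8.05%.
Labor force participation rate = 463.24 / 687.71 = 67.36%.

Unemployment rate ≈ 8.05%; labor force participation rate ≈ 67.36%.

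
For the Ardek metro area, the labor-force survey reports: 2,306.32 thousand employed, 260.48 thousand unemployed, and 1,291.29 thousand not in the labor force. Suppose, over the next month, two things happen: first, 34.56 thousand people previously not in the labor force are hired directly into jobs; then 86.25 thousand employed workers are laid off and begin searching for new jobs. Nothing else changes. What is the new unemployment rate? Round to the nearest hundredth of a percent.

Initially, labor force = 2,306.32 + 260.48 = 2,566.80 thousand, so u = 260.48/2,566.80 = 10.15%.
After the first change, employed and labor force both rise by 34.56; unemployed unchanged → E = 2,340.88, U = 260.48, labor force = 2,601.36 thousand.
After the second change, employed falls and unemployed rises by 86.25; labor force unchanged → E = 2,254.63, U = 346.73, labor force = 2,601.36 thousand.
New unemployment rate = 346.73 / 2,601.36 = 13.33%.

New unemployment rate ≈ 13.33%.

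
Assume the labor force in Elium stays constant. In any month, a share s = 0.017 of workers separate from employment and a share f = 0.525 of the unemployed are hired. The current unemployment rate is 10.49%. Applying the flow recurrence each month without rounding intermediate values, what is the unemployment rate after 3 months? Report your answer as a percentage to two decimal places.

Unemployment rate after three months ≈ 3.84%.

With a fixed labor force, u_{t+1} = u_t + s·(1−u_t) − f·u_t = u_t·(1−s−f) + s.
Here 1−s−f = 0.458 and s = 0.017.
u_1 = 0.104900 × 0.458 + 0.017 = 0.065044.
u_2 = 0.065044 × 0.458 + 0.017 = 0.046790.
u_3 = 0.046790 × 0.458 + 0.017 = 0.038430.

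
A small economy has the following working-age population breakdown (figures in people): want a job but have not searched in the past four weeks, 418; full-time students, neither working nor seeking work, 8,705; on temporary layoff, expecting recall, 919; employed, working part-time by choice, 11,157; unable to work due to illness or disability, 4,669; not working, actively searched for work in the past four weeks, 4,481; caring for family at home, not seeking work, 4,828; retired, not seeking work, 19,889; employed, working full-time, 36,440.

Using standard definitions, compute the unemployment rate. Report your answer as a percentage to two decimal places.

Employed = 11,157 + 36,440 = 47,597.
Unemployed = 919 + 4,481 = 5,400 (jobless and actively searching, or on temporary layoff).
Labor force = 47,597 + 5,400 = 52,997.
Unemployment rate = 5,400 / 52,997 = 10.19%.

Unemployment rate ≈ 10.19%.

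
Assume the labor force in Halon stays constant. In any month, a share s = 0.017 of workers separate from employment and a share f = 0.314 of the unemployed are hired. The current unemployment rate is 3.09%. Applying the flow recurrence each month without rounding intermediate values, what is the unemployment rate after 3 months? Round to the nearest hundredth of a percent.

With a fixed labor force, u_{t+1} = u_t + s·(1−u_t) − f·u_t = u_t·(1−s−f) + s.
Here 1−s−f = 0.669 and s = 0.017.
u_1 = 0.030900 × 0.669 + 0.017 = 0.037672.
u_2 = 0.037672 × 0.669 + 0.017 = 0.042203.
u_3 = 0.042203 × 0.669 + 0.017 = 0.045234.

Unemployment rate after three months ≈ 4.52%.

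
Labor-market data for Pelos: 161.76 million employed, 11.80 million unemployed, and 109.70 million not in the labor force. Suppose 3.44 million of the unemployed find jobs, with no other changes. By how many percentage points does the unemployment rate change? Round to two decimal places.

The unemployment rate changes by −1.98 percentage points.

Initially, labor force = 161.76 + 11.80 = 173.56 million, so u = 11.80/173.56 = 6.80%.
After the change, unemployed falls and employed rises by 3.44; labor force unchanged → E = 165.20, U = 8.36, labor force = 173.56 million.
New unemployment rate = 8.36 / 173.56 = 4.82%.
Change = 4.82% − 6.80% = −1.98 percentage points.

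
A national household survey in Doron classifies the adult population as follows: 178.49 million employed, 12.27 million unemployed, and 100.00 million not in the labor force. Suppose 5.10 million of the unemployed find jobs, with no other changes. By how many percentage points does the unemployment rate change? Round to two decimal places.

The unemployment rate changes by −2.67 percentage points.

Initially, labor force = 178.49 + 12.27 = 190.76 million, so u = 12.27/190.76 = 6.43%.
After the change, unemployed falls and employed rises by 5.10; labor force unchanged → E = 183.59, U = 7.17, labor force = 190.76 million.
New unemployment rate = 7.17 / 190.76 = 3.76%.
Change = 3.76% − 6.43% = −2.67 percentage points.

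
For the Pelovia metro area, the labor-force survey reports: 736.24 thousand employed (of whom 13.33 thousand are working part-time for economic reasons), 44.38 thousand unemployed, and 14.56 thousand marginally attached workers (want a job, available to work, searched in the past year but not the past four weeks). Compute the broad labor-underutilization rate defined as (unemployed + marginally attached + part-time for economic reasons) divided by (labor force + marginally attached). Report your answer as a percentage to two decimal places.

Broad underutilization rate ≈ 9.09%.

Labor force = 736.24 + 44.38 = 780.62 thousand.
Numerator = 44.38 + 14.56 + 13.33 = 72.27 thousand.
Denominator = 780.62 + 14.56 = 795.18 thousand.
Broad rate = 72.27 / 795.18 = 9.09%.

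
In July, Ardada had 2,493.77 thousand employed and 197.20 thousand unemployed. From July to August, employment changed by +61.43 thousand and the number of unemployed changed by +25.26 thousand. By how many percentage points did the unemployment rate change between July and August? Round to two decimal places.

The unemployment rate changed by +0.68 percentage points.

July: labor force = 2,493.77 + 197.20 = 2,690.97; u = 197.20/2,690.97 = 7.33%.
August: labor force = 2,555.20 + 222.46 = 2,777.66; u = 222.46/2,777.66 = 8.01%.
Change = 8.01% − 7.33% = +0.68 pp.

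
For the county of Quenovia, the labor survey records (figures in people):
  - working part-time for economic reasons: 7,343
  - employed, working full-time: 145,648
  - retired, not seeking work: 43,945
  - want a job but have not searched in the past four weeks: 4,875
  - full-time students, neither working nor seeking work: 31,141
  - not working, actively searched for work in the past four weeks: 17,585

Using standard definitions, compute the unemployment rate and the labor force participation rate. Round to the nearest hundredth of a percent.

Unemployment rate ≈ 10.31%; labor force participation rate ≈ 68.08%.

Employed = 7,343 + 145,648 = 152,991 (anyone who worked, including part-time for economic reasons, counts as employed).
Unemployed = 17,585.
Labor force = 152,991 + 17,585 = 170,576.
Not in labor force = 43,945 + 4,875 + 31,141 = 79,961 (those not working and not actively searching are outside the labor force — including those who want a job but have given up searching).
Civilian working-age population = 170,576 + 79,961 = 250,537.
Unemployment rate = 17,585 / 170,576 = 10.31%.
Labor force participation rate = 170,576 / 250,537 = 68.08%.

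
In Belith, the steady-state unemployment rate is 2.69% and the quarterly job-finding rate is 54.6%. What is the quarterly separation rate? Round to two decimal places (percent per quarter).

From u* = s/(s+f): s = u·f/(1−u).
s = 0.0269 × 54.6 / (1 − 0.0269) = 1.4687 / 0.9731 ≈ 1.51% per quarter.

Separation rate ≈ 1.51% per quarter.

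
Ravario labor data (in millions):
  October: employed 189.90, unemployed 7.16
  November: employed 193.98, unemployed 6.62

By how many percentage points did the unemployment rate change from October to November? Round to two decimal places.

The unemployment rate changed by −0.33 percentage points.

October: labor force = 189.90 + 7.16 = 197.06; u = 7.16/197.06 = 3.63%.
November: labor force = 193.98 + 6.62 = 200.60; u = 6.62/200.60 = 3.30%.
Change = 3.30% − 3.63% = −0.33 pp.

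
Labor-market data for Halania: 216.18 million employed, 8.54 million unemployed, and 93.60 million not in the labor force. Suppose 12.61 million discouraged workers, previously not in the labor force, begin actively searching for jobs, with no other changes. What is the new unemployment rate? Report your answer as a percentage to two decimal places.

New unemployment rate ≈ 8.91%.

Initially, labor force = 216.18 + 8.54 = 224.72 million, so u = 8.54/224.72 = 3.80%.
After the change, unemployed and labor force both rise by 12.61 → E = 216.18, U = 21.15, labor force = 237.33 million.
New unemployment rate = 21.15 / 237.33 = 8.91%.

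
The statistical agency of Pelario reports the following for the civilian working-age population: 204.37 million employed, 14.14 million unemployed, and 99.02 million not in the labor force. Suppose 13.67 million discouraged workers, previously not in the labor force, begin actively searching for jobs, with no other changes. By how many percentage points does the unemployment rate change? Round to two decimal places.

Initially, labor force = 204.37 + 14.14 = 218.51 million, so u = 14.14/218.51 = 6.47%.
After the change, unemployed and labor force both rise by 13.67 → E = 204.37, U = 27.81, labor force = 232.18 million.
New unemployment rate = 27.81 / 232.18 = 11.98%.
Change = 11.98% − 6.47% = +5.51 percentage points.

The unemployment rate changes by +5.51 percentage points.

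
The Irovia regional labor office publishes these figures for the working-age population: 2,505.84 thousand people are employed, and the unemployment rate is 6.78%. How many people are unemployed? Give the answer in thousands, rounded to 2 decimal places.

Let U be the number unemployed. The labor force is E + U, and U/(E+U) = 0.0678.
So U = 0.0678 × 2,505.84 / (1 − 0.0678) = 169.8960 / 0.9322 ≈ 182.25 thousand.

About 182.25 thousand are unemployed.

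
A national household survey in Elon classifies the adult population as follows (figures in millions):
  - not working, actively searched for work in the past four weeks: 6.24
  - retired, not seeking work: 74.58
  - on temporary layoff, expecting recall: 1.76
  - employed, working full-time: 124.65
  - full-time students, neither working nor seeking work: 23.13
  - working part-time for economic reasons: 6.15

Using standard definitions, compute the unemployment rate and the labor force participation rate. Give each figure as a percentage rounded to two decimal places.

Unemployment rate ≈ 5.76%; labor force participation rate ≈ 58.69%.

Employed = 124.65 + 6.15 = 130.80 million (anyone who worked, including part-time for economic reasons, counts as employed).
Unemployed = 6.24 + 1.76 = 8.00 million (jobless and actively searching, or on temporary layoff).
Labor force = 130.80 + 8.00 = 138.80 million.
Not in labor force = 74.58 + 23.13 = 97.71 million (those not working and not actively searching are outside the labor force).
Civilian working-age population = 138.80 + 97.71 = 236.51 million.
Unemployment rate = 8.00 / 138.80 = 5.76%.
Labor force participation rate = 138.80 / 236.51 = 58.69%.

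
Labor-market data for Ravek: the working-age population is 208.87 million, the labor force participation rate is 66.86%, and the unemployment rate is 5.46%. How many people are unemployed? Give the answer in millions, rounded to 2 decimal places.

Labor force = 0.6686 × 208.87 = 139.65 million.
Unemployed = 0.0546 × 139.65 ≈ 7.62 million.

About 7.62 million are unemployed.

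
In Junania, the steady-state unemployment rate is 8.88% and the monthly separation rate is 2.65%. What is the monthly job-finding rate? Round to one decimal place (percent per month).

From u* = s/(s+f): f = s·(1−u)/u.
f = 2.65 × (1 − 0.0888) / 0.0888 = 2.4147 / 0.0888 ≈ 27.2% per month.

Job-finding rate ≈ 27.2% per month.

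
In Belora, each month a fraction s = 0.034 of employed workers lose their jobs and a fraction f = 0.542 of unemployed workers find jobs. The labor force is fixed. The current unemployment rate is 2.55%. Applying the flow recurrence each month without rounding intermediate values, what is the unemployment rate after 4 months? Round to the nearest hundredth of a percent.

With a fixed labor force, u_{t+1} = u_t + s·(1−u_t) − f·u_t = u_t·(1−s−f) + s.
Here 1−s−f = 0.424 and s = 0.034.
u_1 = 0.025500 × 0.424 + 0.034 = 0.044812.
u_2 = 0.044812 × 0.424 + 0.034 = 0.053000.
u_3 = 0.053000 × 0.424 + 0.034 = 0.056472.
u_4 = 0.056472 × 0.424 + 0.034 = 0.057944.

Unemployment rate after four months ≈ 5.79%.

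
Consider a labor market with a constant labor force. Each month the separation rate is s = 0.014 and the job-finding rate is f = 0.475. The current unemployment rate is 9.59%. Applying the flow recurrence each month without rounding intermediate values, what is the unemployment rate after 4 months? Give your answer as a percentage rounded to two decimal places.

With a fixed labor force, u_{t+1} = u_t + s·(1−u_t) − f·u_t = u_t·(1−s−f) + s.
Here 1−s−f = 0.511 and s = 0.014.
u_1 = 0.095900 × 0.511 + 0.014 = 0.063005.
u_2 = 0.063005 × 0.511 + 0.014 = 0.046196.
u_3 = 0.046196 × 0.511 + 0.014 = 0.037606.
u_4 = 0.037606 × 0.511 + 0.014 = 0.033217.

Unemployment rate after four months ≈ 3.32%.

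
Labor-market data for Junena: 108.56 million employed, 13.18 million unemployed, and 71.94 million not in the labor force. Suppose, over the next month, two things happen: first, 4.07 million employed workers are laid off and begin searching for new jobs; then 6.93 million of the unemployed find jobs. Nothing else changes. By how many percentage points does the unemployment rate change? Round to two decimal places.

Initially, labor force = 108.56 + 13.18 = 121.74 million, so u = 13.18/121.74 = 10.83%.
After the first change, employed falls and unemployed rises by 4.07; labor force unchanged → E = 104.49, U = 17.25, labor force = 121.74 million.
After the second change, unemployed falls and employed rises by 6.93; labor force unchanged → E = 111.42, U = 10.32, labor force = 121.74 million.
New unemployment rate = 10.32 / 121.74 = 8.48%.
Change = 8.48% − 10.83% = −2.35 percentage points.

The unemployment rate changes by −2.35 percentage points.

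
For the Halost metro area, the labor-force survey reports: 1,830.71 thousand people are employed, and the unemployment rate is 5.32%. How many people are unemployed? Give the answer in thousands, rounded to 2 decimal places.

Let U be the number unemployed. The labor force is E + U, and U/(E+U) = 0.0532.
So U = 0.0532 × 1,830.71 / (1 − 0.0532) = 97.3938 / 0.9468 ≈ 102.87 thousand.

About 102.87 thousand are unemployed.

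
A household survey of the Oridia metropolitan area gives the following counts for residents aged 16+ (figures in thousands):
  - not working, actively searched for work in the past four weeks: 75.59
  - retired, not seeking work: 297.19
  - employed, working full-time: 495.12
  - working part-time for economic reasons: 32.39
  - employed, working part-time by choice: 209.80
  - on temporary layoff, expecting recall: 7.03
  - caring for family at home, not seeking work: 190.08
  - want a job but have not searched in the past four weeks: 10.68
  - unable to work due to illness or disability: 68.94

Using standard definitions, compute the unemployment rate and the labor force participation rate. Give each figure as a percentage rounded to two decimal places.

Employed = 495.12 + 32.39 + 209.80 = 737.31 thousand (anyone who worked, including part-time for economic reasons, counts as employed).
Unemployed = 75.59 + 7.03 = 82.62 thousand (jobless and actively searching, or on temporary layoff).
Labor force = 737.31 + 82.62 = 819.93 thousand.
Not in labor force = 297.19 + 190.08 + 10.68 + 68.94 = 566.89 thousand (those not working and not actively searching are outside the labor force — including those who want a job but have given up searching).
Civilian working-age population = 819.93 + 566.89 = 1,386.82 thousand.
Unemployment rate = 82.62 / 819.93 = 10.08%.
Labor force participation rate = 819.93 / 1,386.82 = 59.12%.

Unemployment rate ≈ 10.08%; labor force participation rate ≈ 59.12%.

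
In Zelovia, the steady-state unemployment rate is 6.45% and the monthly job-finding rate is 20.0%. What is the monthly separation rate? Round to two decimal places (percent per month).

From u* = s/(s+f): s = u·f/(1−u).
s = 0.0645 × 20.0 / (1 − 0.0645) = 1.2900 / 0.9355 ≈ 1.38% per month.

Separation rate ≈ 1.38% per month.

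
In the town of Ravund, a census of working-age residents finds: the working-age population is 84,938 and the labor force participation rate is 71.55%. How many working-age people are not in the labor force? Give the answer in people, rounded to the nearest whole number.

Share not in the labor force = 1 − 0.7155 = 0.2845.
Not in labor force = 0.2845 × 84,938 ≈ 24,165.

About 24,165 are not in the labor force.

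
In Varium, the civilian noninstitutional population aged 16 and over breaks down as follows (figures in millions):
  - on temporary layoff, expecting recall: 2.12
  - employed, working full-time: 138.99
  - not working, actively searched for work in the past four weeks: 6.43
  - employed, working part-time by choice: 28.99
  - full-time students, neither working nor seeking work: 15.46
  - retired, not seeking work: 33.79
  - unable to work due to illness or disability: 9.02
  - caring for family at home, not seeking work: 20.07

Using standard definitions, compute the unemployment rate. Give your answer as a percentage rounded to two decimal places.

Unemployment rate ≈ 4.84%.

Employed = 138.99 + 28.99 = 167.98 million.
Unemployed = 2.12 + 6.43 = 8.55 million (jobless and actively searching, or on temporary layoff).
Labor force = 167.98 + 8.55 = 176.53 million.
Unemployment rate = 8.55 / 176.53 = 4.84%.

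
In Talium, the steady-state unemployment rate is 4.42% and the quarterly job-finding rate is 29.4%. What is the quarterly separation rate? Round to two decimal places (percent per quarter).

From u* = s/(s+f): s = u·f/(1−u).
s = 0.0442 × 29.4 / (1 − 0.0442) = 1.2995 / 0.9558 ≈ 1.36% per quarter.

Separation rate ≈ 1.36% per quarter.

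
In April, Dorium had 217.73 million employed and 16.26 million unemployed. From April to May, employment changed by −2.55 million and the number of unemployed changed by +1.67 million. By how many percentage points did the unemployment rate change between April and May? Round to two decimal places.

April: labor force = 217.73 + 16.26 = 233.99; u = 16.26/233.99 = 6.95%.
May: labor force = 215.18 + 17.93 = 233.11; u = 17.93/233.11 = 7.69%.
Change = 7.69% − 6.95% = +0.74 pp.

The unemployment rate changed by +0.74 percentage points.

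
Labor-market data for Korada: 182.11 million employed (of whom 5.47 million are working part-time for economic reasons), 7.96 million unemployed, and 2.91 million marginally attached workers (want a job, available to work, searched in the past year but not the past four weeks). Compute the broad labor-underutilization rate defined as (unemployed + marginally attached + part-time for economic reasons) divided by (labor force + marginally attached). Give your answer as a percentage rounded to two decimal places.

Labor force = 182.11 + 7.96 = 190.07 million.
Numerator = 7.96 + 2.91 + 5.47 = 16.34 million.
Denominator = 190.07 + 2.91 = 192.98 million.
Broad rate = 16.34 / 192.98 = 8.47%.

Broad underutilization rate ≈ 8.47%.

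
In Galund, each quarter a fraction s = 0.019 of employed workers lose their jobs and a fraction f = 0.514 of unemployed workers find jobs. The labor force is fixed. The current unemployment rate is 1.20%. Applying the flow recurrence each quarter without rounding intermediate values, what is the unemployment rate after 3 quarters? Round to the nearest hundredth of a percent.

With a fixed labor force, u_{t+1} = u_t + s·(1−u_t) − f·u_t = u_t·(1−s−f) + s.
Here 1−s−f = 0.467 and s = 0.019.
u_1 = 0.012000 × 0.467 + 0.019 = 0.024604.
u_2 = 0.024604 × 0.467 + 0.019 = 0.030490.
u_3 = 0.030490 × 0.467 + 0.019 = 0.033239.

Unemployment rate after three quarters ≈ 3.32%.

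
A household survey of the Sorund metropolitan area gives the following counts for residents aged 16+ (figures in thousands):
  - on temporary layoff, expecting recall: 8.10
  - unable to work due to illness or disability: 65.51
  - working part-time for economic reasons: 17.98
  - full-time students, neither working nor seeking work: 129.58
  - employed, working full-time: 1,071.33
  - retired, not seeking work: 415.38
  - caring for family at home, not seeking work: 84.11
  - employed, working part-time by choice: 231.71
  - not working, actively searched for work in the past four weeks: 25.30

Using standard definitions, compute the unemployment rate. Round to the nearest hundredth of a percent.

Unemployment rate ≈ 2.47%.

Employed = 17.98 + 1,071.33 + 231.71 = 1,321.02 thousand (anyone who worked, including part-time for economic reasons, counts as employed).
Unemployed = 8.10 + 25.30 = 33.40 thousand (jobless and actively searching, or on temporary layoff).
Labor force = 1,321.02 + 33.40 = 1,354.42 thousand.
Unemployment rate = 33.40 / 1,354.42 = 2.47%.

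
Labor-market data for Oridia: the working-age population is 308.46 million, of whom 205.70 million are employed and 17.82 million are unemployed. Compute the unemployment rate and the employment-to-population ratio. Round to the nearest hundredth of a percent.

Labor force = employed + unemployed = 205.70 + 17.82 = 223.52 million.
Unemployment rate = 17.82 / 223.52 = 7.97%.
Employment-population ratio = 205.70 / 308.46 = 66.69%.

Unemployment rate ≈ 7.97%; employment-population ratio ≈ 66.69%.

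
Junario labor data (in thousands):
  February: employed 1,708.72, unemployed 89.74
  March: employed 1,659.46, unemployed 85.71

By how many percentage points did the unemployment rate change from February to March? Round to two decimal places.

The unemployment rate changed by −0.08 percentage points.

February: labor force = 1,708.72 + 89.74 = 1,798.46; u = 89.74/1,798.46 = 4.99%.
March: labor force = 1,659.46 + 85.71 = 1,745.17; u = 85.71/1,745.17 = 4.91%.
Change = 4.91% − 4.99% = −0.08 pp.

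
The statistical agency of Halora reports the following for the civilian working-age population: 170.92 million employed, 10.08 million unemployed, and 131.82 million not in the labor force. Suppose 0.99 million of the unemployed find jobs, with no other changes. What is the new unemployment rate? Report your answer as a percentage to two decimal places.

Initially, labor force = 170.92 + 10.08 = 181.00 million, so u = 10.08/181.00 = 5.57%.
After the change, unemployed falls and employed rises by 0.99; labor force unchanged → E = 171.91, U = 9.09, labor force = 181.00 million.
New unemployment rate = 9.09 / 181.00 = 5.02%.

New unemployment rate ≈ 5.02%.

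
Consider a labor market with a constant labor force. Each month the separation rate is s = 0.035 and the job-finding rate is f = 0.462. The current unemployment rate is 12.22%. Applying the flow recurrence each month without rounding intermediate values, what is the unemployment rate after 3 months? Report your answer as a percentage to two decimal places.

With a fixed labor force, u_{t+1} = u_t + s·(1−u_t) − f·u_t = u_t·(1−s−f) + s.
Here 1−s−f = 0.503 and s = 0.035.
u_1 = 0.122200 × 0.503 + 0.035 = 0.096467.
u_2 = 0.096467 × 0.503 + 0.035 = 0.083523.
u_3 = 0.083523 × 0.503 + 0.035 = 0.077012.

Unemployment rate after three months ≈ 7.70%.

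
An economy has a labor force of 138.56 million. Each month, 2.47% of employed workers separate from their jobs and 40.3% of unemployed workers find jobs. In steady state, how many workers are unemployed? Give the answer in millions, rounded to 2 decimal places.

Steady-state unemployment rate u* = s/(s+f) = 2.47/(2.47+40.3) = 0.057751.
Unemployed = u* × labor force = 0.057751 × 138.56 ≈ 8.00 million.

About 8.00 million are unemployed in steady state.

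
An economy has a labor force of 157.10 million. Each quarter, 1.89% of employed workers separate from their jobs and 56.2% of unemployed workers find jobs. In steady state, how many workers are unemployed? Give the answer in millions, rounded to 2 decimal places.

About 5.11 million are unemployed in steady state.

Steady-state unemployment rate u* = s/(s+f) = 1.89/(1.89+56.2) = 0.032536.
Unemployed = u* × labor force = 0.032536 × 157.10 ≈ 5.11 million.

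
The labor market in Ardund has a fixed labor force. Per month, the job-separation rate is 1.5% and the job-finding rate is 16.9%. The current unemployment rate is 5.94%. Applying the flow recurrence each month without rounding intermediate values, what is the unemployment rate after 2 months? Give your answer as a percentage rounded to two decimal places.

With a fixed labor force, u_{t+1} = u_t + s·(1−u_t) − f·u_t = u_t·(1−s−f) + s.
Here 1−s−f = 0.816 and s = 0.015.
u_1 = 0.059400 × 0.816 + 0.015 = 0.063470.
u_2 = 0.063470 × 0.816 + 0.015 = 0.066792.

Unemployment rate after two months ≈ 6.68%.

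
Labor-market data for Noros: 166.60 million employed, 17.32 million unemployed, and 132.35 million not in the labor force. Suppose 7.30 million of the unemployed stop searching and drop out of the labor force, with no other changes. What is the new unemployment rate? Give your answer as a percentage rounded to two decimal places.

New unemployment rate ≈ 5.67%.

Initially, labor force = 166.60 + 17.32 = 183.92 million, so u = 17.32/183.92 = 9.42%.
After the change, unemployed and labor force both fall by 7.30 → E = 166.60, U = 10.02, labor force = 176.62 million.
New unemployment rate = 10.02 / 176.62 = 5.67%.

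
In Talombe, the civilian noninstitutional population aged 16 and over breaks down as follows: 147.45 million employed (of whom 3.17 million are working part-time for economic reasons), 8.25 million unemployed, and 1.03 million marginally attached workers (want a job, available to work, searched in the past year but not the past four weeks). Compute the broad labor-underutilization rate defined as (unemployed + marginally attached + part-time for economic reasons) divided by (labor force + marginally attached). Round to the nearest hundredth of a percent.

Labor force = 147.45 + 8.25 = 155.70 million.
Numerator = 8.25 + 1.03 + 3.17 = 12.45 million.
Denominator = 155.70 + 1.03 = 156.73 million.
Broad rate = 12.45 / 156.73 = 7.94%.

Broad underutilization rate ≈ 7.94%.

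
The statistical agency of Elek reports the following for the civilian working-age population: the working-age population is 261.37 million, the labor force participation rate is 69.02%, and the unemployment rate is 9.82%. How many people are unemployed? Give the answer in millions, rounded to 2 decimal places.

About 17.72 million are unemployed.

Labor force = 0.6902 × 261.37 = 180.40 million.
Unemployed = 0.0982 × 180.40 ≈ 17.72 million.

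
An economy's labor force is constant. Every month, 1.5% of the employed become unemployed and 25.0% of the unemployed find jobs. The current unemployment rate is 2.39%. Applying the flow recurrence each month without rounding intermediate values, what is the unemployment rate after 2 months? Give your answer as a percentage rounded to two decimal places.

With a fixed labor force, u_{t+1} = u_t + s·(1−u_t) − f·u_t = u_t·(1−s−f) + s.
Here 1−s−f = 0.735 and s = 0.015.
u_1 = 0.023900 × 0.735 + 0.015 = 0.032566.
u_2 = 0.032566 × 0.735 + 0.015 = 0.038936.

Unemployment rate after two months ≈ 3.89%.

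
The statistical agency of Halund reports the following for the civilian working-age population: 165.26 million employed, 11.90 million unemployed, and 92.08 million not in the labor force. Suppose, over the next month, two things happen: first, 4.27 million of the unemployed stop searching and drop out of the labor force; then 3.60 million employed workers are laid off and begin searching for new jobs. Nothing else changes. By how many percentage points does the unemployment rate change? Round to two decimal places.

Initially, labor force = 165.26 + 11.90 = 177.16 million, so u = 11.90/177.16 = 6.72%.
After the first change, unemployed and labor force both fall by 4.27 → E = 165.26, U = 7.63, labor force = 172.89 million.
After the second change, employed falls and unemployed rises by 3.60; labor force unchanged → E = 161.66, U = 11.23, labor force = 172.89 million.
New unemployment rate = 11.23 / 172.89 = 6.50%.
Change = 6.50% − 6.72% = −0.22 percentage points.

The unemployment rate changes by −0.22 percentage points.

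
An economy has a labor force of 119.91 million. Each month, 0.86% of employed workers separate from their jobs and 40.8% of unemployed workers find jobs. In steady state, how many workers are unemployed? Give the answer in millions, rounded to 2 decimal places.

About 2.48 million are unemployed in steady state.

Steady-state unemployment rate u* = s/(s+f) = 0.86/(0.86+40.8) = 0.020643.
Unemployed = u* × labor force = 0.020643 × 119.91 ≈ 2.48 million.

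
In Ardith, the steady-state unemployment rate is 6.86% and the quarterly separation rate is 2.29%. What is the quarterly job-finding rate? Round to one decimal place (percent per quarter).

From u* = s/(s+f): f = s·(1−u)/u.
f = 2.29 × (1 − 0.0686) / 0.0686 = 2.1329 / 0.0686 ≈ 31.1% per quarter.

Job-finding rate ≈ 31.1% per quarter.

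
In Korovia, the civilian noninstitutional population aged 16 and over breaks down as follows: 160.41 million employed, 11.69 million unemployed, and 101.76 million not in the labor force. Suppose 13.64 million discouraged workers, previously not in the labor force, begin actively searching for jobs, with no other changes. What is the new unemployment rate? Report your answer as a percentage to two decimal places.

Initially, labor force = 160.41 + 11.69 = 172.10 million, so u = 11.69/172.10 = 6.79%.
After the change, unemployed and labor force both rise by 13.64 → E = 160.41, U = 25.33, labor force = 185.74 million.
New unemployment rate = 25.33 / 185.74 = 13.64%.

New unemployment rate ≈ 13.64%.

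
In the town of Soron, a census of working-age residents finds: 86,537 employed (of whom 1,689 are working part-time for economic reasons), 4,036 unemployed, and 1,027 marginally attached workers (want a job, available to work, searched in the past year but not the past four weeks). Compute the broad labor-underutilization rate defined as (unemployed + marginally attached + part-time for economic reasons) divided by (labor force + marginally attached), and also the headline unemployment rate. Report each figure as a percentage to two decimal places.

Labor force = 86,537 + 4,036 = 90,573.
Numerator = 4,036 + 1,027 + 1,689 = 6,752.
Denominator = 90,573 + 1,027 = 91,600.
Broad rate = 6,752 / 91,600 = 7.37%.
Headline unemployment rate = 4,036 / 90,573 = 4.46%.

Broad underutilization rate ≈ 7.37%; headline unemployment rate ≈ 4.46%.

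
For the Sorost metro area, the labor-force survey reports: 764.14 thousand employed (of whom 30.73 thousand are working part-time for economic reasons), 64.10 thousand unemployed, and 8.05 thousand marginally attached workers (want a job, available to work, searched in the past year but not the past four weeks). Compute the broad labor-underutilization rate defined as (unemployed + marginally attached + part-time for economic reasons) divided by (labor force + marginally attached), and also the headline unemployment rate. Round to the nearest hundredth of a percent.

Broad underutilization rate ≈ 12.30%; headline unemployment rate ≈ 7.74%.

Labor force = 764.14 + 64.10 = 828.24 thousand.
Numerator = 64.10 + 8.05 + 30.73 = 102.88 thousand.
Denominator = 828.24 + 8.05 = 836.29 thousand.
Broad rate = 102.88 / 836.29 = 12.30%.
Headline unemployment rate = 64.10 / 828.24 = 7.74%.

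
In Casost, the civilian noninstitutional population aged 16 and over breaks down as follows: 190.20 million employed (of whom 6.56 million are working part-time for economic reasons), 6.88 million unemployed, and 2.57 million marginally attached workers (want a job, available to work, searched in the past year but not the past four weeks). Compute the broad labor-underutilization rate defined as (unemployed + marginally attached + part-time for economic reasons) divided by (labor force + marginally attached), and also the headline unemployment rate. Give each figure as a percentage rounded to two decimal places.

Labor force = 190.20 + 6.88 = 197.08 million.
Numerator = 6.88 + 2.57 + 6.56 = 16.01 million.
Denominator = 197.08 + 2.57 = 199.65 million.
Broad rate = 16.01 / 199.65 = 8.02%.
Headline unemployment rate = 6.88 / 197.08 = 3.49%.

Broad underutilization rate ≈ 8.02%; headline unemployment rate ≈ 3.49%.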